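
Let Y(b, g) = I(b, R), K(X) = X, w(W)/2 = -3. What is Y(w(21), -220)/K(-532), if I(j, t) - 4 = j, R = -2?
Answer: 1/266 ≈ 0.0037594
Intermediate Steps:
I(j, t) = 4 + j
w(W) = -6 (w(W) = 2*(-3) = -6)
Y(b, g) = 4 + b
Y(w(21), -220)/K(-532) = (4 - 6)/(-532) = -2*(-1/532) = 1/266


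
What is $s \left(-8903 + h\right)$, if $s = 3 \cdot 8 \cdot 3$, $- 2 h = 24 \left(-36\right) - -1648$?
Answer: $-669240$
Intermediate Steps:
$h = -392$ ($h = - \frac{24 \left(-36\right) - -1648}{2} = - \frac{-864 + 1648}{2} = \left(- \frac{1}{2}\right) 784 = -392$)
$s = 72$ ($s = 24 \cdot 3 = 72$)
$s \left(-8903 + h\right) = 72 \left(-8903 - 392\right) = 72 \left(-9295\right) = -669240$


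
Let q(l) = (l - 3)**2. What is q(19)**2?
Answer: 65536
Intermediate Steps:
q(l) = (-3 + l)**2
q(19)**2 = ((-3 + 19)**2)**2 = (16**2)**2 = 256**2 = 65536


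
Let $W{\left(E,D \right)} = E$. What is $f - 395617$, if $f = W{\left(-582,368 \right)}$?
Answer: $-396199$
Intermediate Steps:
$f = -582$
$f - 395617 = -582 - 395617 = -396199$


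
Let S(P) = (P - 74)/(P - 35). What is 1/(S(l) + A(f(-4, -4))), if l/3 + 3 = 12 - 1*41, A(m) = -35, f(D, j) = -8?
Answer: -131/4415 ≈ -0.029672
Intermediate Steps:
l = -96 (l = -9 + 3*(12 - 1*41) = -9 + 3*(12 - 41) = -9 + 3*(-29) = -9 - 87 = -96)
S(P) = (-74 + P)/(-35 + P)
1/(S(l) + A(f(-4, -4))) = 1/((-74 - 96)/(-35 - 96) - 35) = 1/(-170/(-131) - 35) = 1/(-1/131*(-170) - 35) = 1/(170/131 - 35) = 1/(-4415/131) = -131/4415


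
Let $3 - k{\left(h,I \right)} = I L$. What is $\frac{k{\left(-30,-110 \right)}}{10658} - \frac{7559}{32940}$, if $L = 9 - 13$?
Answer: $- \frac{47479301}{175537260} \approx -0.27048$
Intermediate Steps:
$L = -4$ ($L = 9 - 13 = -4$)
$k{\left(h,I \right)} = 3 + 4 I$ ($k{\left(h,I \right)} = 3 - I \left(-4\right) = 3 - - 4 I = 3 + 4 I$)
$\frac{k{\left(-30,-110 \right)}}{10658} - \frac{7559}{32940} = \frac{3 + 4 \left(-110\right)}{10658} - \frac{7559}{32940} = \left(3 - 440\right) \frac{1}{10658} - \frac{7559}{32940} = \left(-437\right) \frac{1}{10658} - \frac{7559}{32940} = - \frac{437}{10658} - \frac{7559}{32940} = - \frac{47479301}{175537260}$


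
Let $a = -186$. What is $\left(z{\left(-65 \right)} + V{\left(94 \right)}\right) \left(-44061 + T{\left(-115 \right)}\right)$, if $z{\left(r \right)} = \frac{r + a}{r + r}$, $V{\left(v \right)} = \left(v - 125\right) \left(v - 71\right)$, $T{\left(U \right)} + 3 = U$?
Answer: $\frac{4083862581}{130} \approx 3.1414 \cdot 10^{7}$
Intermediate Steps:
$T{\left(U \right)} = -3 + U$
$V{\left(v \right)} = \left(-125 + v\right) \left(-71 + v\right)$
$z{\left(r \right)} = \frac{-186 + r}{2 r}$ ($z{\left(r \right)} = \frac{r - 186}{r + r} = \frac{-186 + r}{2 r}$)
$\left(z{\left(-65 \right)} + V{\left(94 \right)}\right) \left(-44061 + T{\left(-115 \right)}\right) = \left(\frac{-186 - 65}{2 \left(-65\right)} + \left(8875 + 94^{2} - 18424\right)\right) \left(-44061 - 118\right) = \left(\frac{1}{2} \left(- \frac{1}{65}\right) \left(-251\right) + \left(8875 + 8836 - 18424\right)\right) \left(-44061 - 118\right) = \left(\frac{251}{130} - 713\right) \left(-44179\right) = \left(- \frac{92439}{130}\right) \left(-44179\right) = \frac{4083862581}{130}$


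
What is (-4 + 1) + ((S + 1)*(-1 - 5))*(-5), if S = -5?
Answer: -123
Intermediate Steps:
(-4 + 1) + ((S + 1)*(-1 - 5))*(-5) = (-4 + 1) + ((-5 + 1)*(-1 - 5))*(-5) = -3 - 4*(-6)*(-5) = -3 + 24*(-5) = -3 - 120 = -123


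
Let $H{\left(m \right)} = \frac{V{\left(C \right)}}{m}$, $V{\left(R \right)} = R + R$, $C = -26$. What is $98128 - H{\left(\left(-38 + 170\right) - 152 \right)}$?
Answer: $\frac{490627}{5} \approx 98125.0$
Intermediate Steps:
$V{\left(R \right)} = 2 R$
$H{\left(m \right)} = - \frac{52}{m}$ ($H{\left(m \right)} = \frac{2 \left(-26\right)}{m} = - \frac{52}{m}$)
$98128 - H{\left(\left(-38 + 170\right) - 152 \right)} = 98128 - - \frac{52}{\left(-38 + 170\right) - 152} = 98128 - - \frac{52}{132 - 152} = 98128 - - \frac{52}{-20} = 98128 - \left(-52\right) \left(- \frac{1}{20}\right) = 98128 - \frac{13}{5} = \frac{490627}{5}$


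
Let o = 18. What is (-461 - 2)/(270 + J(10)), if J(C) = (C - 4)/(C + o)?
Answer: -6482/3783 ≈ -1.7135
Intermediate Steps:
J(C) = (-4 + C)/(18 + C) (J(C) = (C - 4)/(C + 18) = (-4 + C)/(18 + C))
(-461 - 2)/(270 + J(10)) = (-461 - 2)/(270 + (-4 + 10)/(18 + 10)) = -463/(270 + 6/28) = -463/(270 + (1/28)*6) = -463/(270 + 3/14) = -463/3783/14 = -463*14/3783 = -6482/3783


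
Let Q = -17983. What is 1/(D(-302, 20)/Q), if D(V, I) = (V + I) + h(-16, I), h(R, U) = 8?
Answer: 17983/274 ≈ 65.631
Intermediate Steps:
D(V, I) = 8 + I + V (D(V, I) = (V + I) + 8 = (I + V) + 8 = 8 + I + V)
1/(D(-302, 20)/Q) = 1/((8 + 20 - 302)/(-17983)) = 1/(-274*(-1/17983)) = 1/(274/17983) = 17983/274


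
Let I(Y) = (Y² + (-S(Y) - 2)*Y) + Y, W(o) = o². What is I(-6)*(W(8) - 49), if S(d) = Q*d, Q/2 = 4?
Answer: -3690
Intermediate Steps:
Q = 8 (Q = 2*4 = 8)
S(d) = 8*d
I(Y) = Y + Y² + Y*(-2 - 8*Y) (I(Y) = (Y² + (-8*Y - 2)*Y) + Y = (Y² + (-2 - 8*Y)*Y) + Y = (Y² + Y*(-2 - 8*Y)) + Y = Y + Y² + Y*(-2 - 8*Y))
I(-6)*(W(8) - 49) = (-1*(-6)*(1 + 7*(-6)))*(8² - 49) = (-1*(-6)*(1 - 42))*(64 - 49) = -1*(-6)*(-41)*15 = -246*15 = -3690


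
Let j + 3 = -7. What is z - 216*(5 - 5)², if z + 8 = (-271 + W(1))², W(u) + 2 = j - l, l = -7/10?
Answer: 7968529/100 ≈ 79685.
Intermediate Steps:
j = -10 (j = -3 - 7 = -10)
l = -7/10 (l = -7*⅒ = -7/10 ≈ -0.70000)
W(u) = -113/10 (W(u) = -2 + (-10 - 1*(-7/10)) = -2 + (-10 + 7/10) = -2 - 93/10 = -113/10)
z = 7968529/100 (z = -8 + (-271 - 113/10)² = -8 + (-2823/10)² = -8 + 7969329/100 = 7968529/100 ≈ 79685.)
z - 216*(5 - 5)² = 7968529/100 - 216*(5 - 5)² = 7968529/100 - 216*0² = 7968529/100 - 216*0 = 7968529/100 - 1*0 = 7968529/100 + 0 = 7968529/100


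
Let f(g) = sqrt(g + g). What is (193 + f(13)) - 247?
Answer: -54 + sqrt(26) ≈ -48.901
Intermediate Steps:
f(g) = sqrt(2)*sqrt(g) (f(g) = sqrt(2*g) = sqrt(2)*sqrt(g))
(193 + f(13)) - 247 = (193 + sqrt(2)*sqrt(13)) - 247 = (193 + sqrt(26)) - 247 = -54 + sqrt(26)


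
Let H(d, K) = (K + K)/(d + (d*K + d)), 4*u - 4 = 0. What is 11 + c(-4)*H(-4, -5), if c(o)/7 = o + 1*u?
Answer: 57/2 ≈ 28.500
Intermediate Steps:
u = 1 (u = 1 + (¼)*0 = 1 + 0 = 1)
c(o) = 7 + 7*o (c(o) = 7*(o + 1*1) = 7*(o + 1) = 7*(1 + o) = 7 + 7*o)
H(d, K) = 2*K/(2*d + K*d) (H(d, K) = (2*K)/(d + (K*d + d)) = (2*K)/(d + (d + K*d)) = (2*K)/(2*d + K*d) = 2*K/(2*d + K*d))
11 + c(-4)*H(-4, -5) = 11 + (7 + 7*(-4))*(2*(-5)/(-4*(2 - 5))) = 11 + (7 - 28)*(2*(-5)*(-¼)/(-3)) = 11 - 42*(-5)*(-1)*(-1)/(4*3) = 11 - 21*(-⅚) = 11 + 35/2 = 57/2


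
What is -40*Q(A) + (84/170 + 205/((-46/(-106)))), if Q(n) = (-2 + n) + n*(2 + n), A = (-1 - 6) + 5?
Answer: 1237291/1955 ≈ 632.89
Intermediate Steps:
A = -2 (A = -7 + 5 = -2)
Q(n) = -2 + n + n*(2 + n)
-40*Q(A) + (84/170 + 205/((-46/(-106)))) = -40*(-2 + (-2)**2 + 3*(-2)) + (84/170 + 205/((-46/(-106)))) = -40*(-2 + 4 - 6) + (84*(1/170) + 205/((-46*(-1/106)))) = -40*(-4) + (42/85 + 205/(23/53)) = 160 + (42/85 + 205*(53/23)) = 160 + (42/85 + 10865/23) = 160 + 924491/1955 = 1237291/1955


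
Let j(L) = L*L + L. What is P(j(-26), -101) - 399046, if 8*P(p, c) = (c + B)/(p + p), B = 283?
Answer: -159618393/400 ≈ -3.9905e+5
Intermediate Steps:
j(L) = L + L² (j(L) = L² + L = L + L²)
P(p, c) = (283 + c)/(16*p) (P(p, c) = ((c + 283)/(p + p))/8 = ((283 + c)/((2*p)))/8 = ((283 + c)*(1/(2*p)))/8 = ((283 + c)/(2*p))/8 = (283 + c)/(16*p))
P(j(-26), -101) - 399046 = (283 - 101)/(16*((-26*(1 - 26)))) - 399046 = (1/16)*182/(-26*(-25)) - 399046 = (1/16)*182/650 - 399046 = (1/16)*(1/650)*182 - 399046 = 7/400 - 399046 = -159618393/400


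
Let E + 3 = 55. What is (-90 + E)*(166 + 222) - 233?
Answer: -14977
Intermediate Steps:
E = 52 (E = -3 + 55 = 52)
(-90 + E)*(166 + 222) - 233 = (-90 + 52)*(166 + 222) - 233 = -38*388 - 233 = -14744 - 233 = -14977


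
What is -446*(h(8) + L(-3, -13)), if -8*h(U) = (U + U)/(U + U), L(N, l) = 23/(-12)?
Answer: 10927/12 ≈ 910.58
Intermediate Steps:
L(N, l) = -23/12 (L(N, l) = 23*(-1/12) = -23/12)
h(U) = -1/8 (h(U) = -(U + U)/(8*(U + U)) = -2*U/(8*(2*U)) = -2*U*1/(2*U)/8 = -1/8*1 = -1/8)
-446*(h(8) + L(-3, -13)) = -446*(-1/8 - 23/12) = -446*(-49/24) = 10927/12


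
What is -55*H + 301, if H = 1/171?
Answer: 51416/171 ≈ 300.68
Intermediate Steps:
H = 1/171 ≈ 0.0058480
-55*H + 301 = -55*1/171 + 301 = -55/171 + 301 = 51416/171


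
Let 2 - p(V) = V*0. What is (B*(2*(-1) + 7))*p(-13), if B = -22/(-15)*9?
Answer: 132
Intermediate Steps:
B = 66/5 (B = -22*(-1/15)*9 = (22/15)*9 = 66/5 ≈ 13.200)
p(V) = 2 (p(V) = 2 - V*0 = 2 - 1*0 = 2 + 0 = 2)
(B*(2*(-1) + 7))*p(-13) = (66*(2*(-1) + 7)/5)*2 = (66*(-2 + 7)/5)*2 = ((66/5)*5)*2 = 66*2 = 132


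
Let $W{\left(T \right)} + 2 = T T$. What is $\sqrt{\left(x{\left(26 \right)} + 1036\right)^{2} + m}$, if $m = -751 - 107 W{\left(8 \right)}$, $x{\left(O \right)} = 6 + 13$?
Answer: $2 \sqrt{276410} \approx 1051.5$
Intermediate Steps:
$x{\left(O \right)} = 19$
$W{\left(T \right)} = -2 + T^{2}$ ($W{\left(T \right)} = -2 + T T = -2 + T^{2}$)
$m = -7385$ ($m = -751 - 107 \left(-2 + 8^{2}\right) = -751 - 107 \left(-2 + 64\right) = -751 - 6634 = -7385$)
$\sqrt{\left(x{\left(26 \right)} + 1036\right)^{2} + m} = \sqrt{\left(19 + 1036\right)^{2} - 7385} = \sqrt{1055^{2} - 7385} = \sqrt{1113025 - 7385} = \sqrt{1105640} = 2 \sqrt{276410}$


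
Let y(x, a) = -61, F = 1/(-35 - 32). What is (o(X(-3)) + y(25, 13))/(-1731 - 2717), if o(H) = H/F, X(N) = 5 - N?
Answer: 597/4448 ≈ 0.13422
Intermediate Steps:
F = -1/67 (F = 1/(-67) = -1/67 ≈ -0.014925)
o(H) = -67*H (o(H) = H/(-1/67) = H*(-67) = -67*H)
(o(X(-3)) + y(25, 13))/(-1731 - 2717) = (-67*(5 - 1*(-3)) - 61)/(-1731 - 2717) = (-67*(5 + 3) - 61)/(-4448) = (-67*8 - 61)*(-1/4448) = (-536 - 61)*(-1/4448) = -597*(-1/4448) = 597/4448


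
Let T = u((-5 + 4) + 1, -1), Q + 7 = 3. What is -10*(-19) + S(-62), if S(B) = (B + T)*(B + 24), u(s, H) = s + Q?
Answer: 2698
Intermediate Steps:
Q = -4 (Q = -7 + 3 = -4)
u(s, H) = -4 + s (u(s, H) = s - 4 = -4 + s)
T = -4 (T = -4 + ((-5 + 4) + 1) = -4 + (-1 + 1) = -4 + 0 = -4)
S(B) = (-4 + B)*(24 + B) (S(B) = (B - 4)*(B + 24) = (-4 + B)*(24 + B))
-10*(-19) + S(-62) = -10*(-19) + (-96 + (-62)² + 20*(-62)) = 190 + (-96 + 3844 - 1240) = 190 + 2508 = 2698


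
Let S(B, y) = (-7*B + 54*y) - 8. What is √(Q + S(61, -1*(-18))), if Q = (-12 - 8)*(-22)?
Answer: √977 ≈ 31.257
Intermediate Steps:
S(B, y) = -8 - 7*B + 54*y
Q = 440 (Q = -20*(-22) = 440)
√(Q + S(61, -1*(-18))) = √(440 + (-8 - 7*61 + 54*(-1*(-18)))) = √(440 + (-8 - 427 + 54*18)) = √(440 + (-8 - 427 + 972)) = √(440 + 537) = √977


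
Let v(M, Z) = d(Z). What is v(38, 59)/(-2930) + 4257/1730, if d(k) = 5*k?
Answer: 598133/253445 ≈ 2.3600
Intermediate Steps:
v(M, Z) = 5*Z
v(38, 59)/(-2930) + 4257/1730 = (5*59)/(-2930) + 4257/1730 = 295*(-1/2930) + 4257*(1/1730) = -59/586 + 4257/1730 = 598133/253445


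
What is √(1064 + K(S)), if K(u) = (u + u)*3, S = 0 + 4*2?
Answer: 2*√278 ≈ 33.347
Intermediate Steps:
S = 8 (S = 0 + 8 = 8)
K(u) = 6*u (K(u) = (2*u)*3 = 6*u)
√(1064 + K(S)) = √(1064 + 6*8) = √(1064 + 48) = √1112 = 2*√278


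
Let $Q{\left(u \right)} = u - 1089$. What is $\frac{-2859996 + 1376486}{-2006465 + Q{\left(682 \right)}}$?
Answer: $\frac{105965}{143348} \approx 0.73921$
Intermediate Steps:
$Q{\left(u \right)} = -1089 + u$ ($Q{\left(u \right)} = u - 1089 = -1089 + u$)
$\frac{-2859996 + 1376486}{-2006465 + Q{\left(682 \right)}} = \frac{-2859996 + 1376486}{-2006465 + \left(-1089 + 682\right)} = - \frac{1483510}{-2006465 - 407} = - \frac{1483510}{-2006872} = \left(-1483510\right) \left(- \frac{1}{2006872}\right) = \frac{105965}{143348}$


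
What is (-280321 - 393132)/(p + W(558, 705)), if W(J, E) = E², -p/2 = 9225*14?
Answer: -673453/238725 ≈ -2.8210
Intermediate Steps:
p = -258300 (p = -18450*14 = -2*129150 = -258300)
(-280321 - 393132)/(p + W(558, 705)) = (-280321 - 393132)/(-258300 + 705²) = -673453/(-258300 + 497025) = -673453/238725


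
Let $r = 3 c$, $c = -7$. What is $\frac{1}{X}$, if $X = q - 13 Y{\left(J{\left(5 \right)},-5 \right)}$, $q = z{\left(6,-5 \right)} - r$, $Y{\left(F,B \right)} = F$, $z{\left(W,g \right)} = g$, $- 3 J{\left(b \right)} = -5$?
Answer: $- \frac{3}{17} \approx -0.17647$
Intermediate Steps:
$r = -21$ ($r = 3 \left(-7\right) = -21$)
$J{\left(b \right)} = \frac{5}{3}$ ($J{\left(b \right)} = \left(- \frac{1}{3}\right) \left(-5\right) = \frac{5}{3}$)
$q = 16$ ($q = -5 - -21 = -5 + 21 = 16$)
$X = - \frac{17}{3}$ ($X = 16 - \frac{65}{3} = - \frac{17}{3} \approx -5.6667$)
$\frac{1}{X} = \frac{1}{- \frac{17}{3}} = - \frac{3}{17}$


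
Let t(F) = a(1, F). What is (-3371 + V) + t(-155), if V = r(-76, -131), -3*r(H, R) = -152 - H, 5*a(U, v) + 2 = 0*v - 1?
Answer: -50194/15 ≈ -3346.3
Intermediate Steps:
a(U, v) = -⅗ (a(U, v) = -⅖ + (0*v - 1)/5 = -⅖ + (0 - 1)/5 = -⅖ + (⅕)*(-1) = -⅖ - ⅕ = -⅗)
r(H, R) = 152/3 + H/3 (r(H, R) = -(-152 - H)/3 = 152/3 + H/3)
t(F) = -⅗
V = 76/3 (V = 152/3 + (⅓)*(-76) = 152/3 - 76/3 = 76/3 ≈ 25.333)
(-3371 + V) + t(-155) = (-3371 + 76/3) - ⅗ = -10037/3 - ⅗ = -50194/15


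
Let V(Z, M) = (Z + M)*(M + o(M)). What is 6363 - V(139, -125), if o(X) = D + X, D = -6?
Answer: 9947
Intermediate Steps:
o(X) = -6 + X
V(Z, M) = (-6 + 2*M)*(M + Z) (V(Z, M) = (Z + M)*(M + (-6 + M)) = (M + Z)*(-6 + 2*M) = (-6 + 2*M)*(M + Z))
6363 - V(139, -125) = 6363 - (-6*(-125) - 6*139 + 2*(-125)² + 2*(-125)*139) = 6363 - (750 - 834 + 2*15625 - 34750) = 6363 - (750 - 834 + 31250 - 34750) = 6363 - 1*(-3584) = 6363 + 3584 = 9947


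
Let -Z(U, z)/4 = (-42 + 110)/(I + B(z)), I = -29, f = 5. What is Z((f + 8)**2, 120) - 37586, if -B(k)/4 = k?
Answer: -19131002/509 ≈ -37585.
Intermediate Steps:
B(k) = -4*k
Z(U, z) = -272/(-29 - 4*z) (Z(U, z) = -4*(-42 + 110)/(-29 - 4*z) = -272/(-29 - 4*z))
Z((f + 8)**2, 120) - 37586 = 272/(29 + 4*120) - 37586 = 272/(29 + 480) - 37586 = 272/509 - 37586 = -19131002/509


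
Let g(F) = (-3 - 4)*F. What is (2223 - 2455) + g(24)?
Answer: -400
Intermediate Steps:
g(F) = -7*F
(2223 - 2455) + g(24) = (2223 - 2455) - 7*24 = -232 - 168 = -400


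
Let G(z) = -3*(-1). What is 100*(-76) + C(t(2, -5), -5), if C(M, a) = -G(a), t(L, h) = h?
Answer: -7603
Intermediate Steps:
G(z) = 3
C(M, a) = -3 (C(M, a) = -1*3 = -3)
100*(-76) + C(t(2, -5), -5) = 100*(-76) - 3 = -7600 - 3 = -7603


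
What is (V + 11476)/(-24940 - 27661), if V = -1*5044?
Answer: -6432/52601 ≈ -0.12228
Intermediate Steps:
V = -5044
(V + 11476)/(-24940 - 27661) = (-5044 + 11476)/(-24940 - 27661) = 6432/(-52601) = 6432*(-1/52601) = -6432/52601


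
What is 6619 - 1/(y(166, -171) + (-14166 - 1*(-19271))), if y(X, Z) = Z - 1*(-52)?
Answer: 33002333/4986 ≈ 6619.0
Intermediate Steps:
y(X, Z) = 52 + Z (y(X, Z) = Z + 52 = 52 + Z)
6619 - 1/(y(166, -171) + (-14166 - 1*(-19271))) = 6619 - 1/((52 - 171) + (-14166 - 1*(-19271))) = 6619 - 1/(-119 + (-14166 + 19271)) = 6619 - 1/(-119 + 5105) = 6619 - 1/4986 = 33002333/4986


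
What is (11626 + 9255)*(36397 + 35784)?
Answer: 1507211461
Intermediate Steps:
(11626 + 9255)*(36397 + 35784) = 20881*72181 = 1507211461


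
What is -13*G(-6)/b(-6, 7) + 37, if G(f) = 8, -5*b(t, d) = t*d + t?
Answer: 157/6 ≈ 26.167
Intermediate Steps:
b(t, d) = -t/5 - d*t/5 (b(t, d) = -(t*d + t)/5 = -(d*t + t)/5 = -(t + d*t)/5 = -t/5 - d*t/5)
-13*G(-6)/b(-6, 7) + 37 = -104/((-⅕*(-6)*(1 + 7))) + 37 = -104/((-⅕*(-6)*8)) + 37 = -104/48/5 + 37 = -104*5/48 + 37 = -13*⅚ + 37 = -65/6 + 37 = 157/6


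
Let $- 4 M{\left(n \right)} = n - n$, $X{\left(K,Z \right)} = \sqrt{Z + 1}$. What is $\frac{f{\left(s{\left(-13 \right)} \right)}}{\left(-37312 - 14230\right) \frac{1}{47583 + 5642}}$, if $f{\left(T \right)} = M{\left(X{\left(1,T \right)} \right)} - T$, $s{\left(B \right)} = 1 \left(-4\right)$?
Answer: $- \frac{106450}{25771} \approx -4.1306$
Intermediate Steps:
$X{\left(K,Z \right)} = \sqrt{1 + Z}$
$s{\left(B \right)} = -4$
$M{\left(n \right)} = 0$ ($M{\left(n \right)} = - \frac{n - n}{4} = \left(- \frac{1}{4}\right) 0 = 0$)
$f{\left(T \right)} = - T$ ($f{\left(T \right)} = 0 - T = - T$)
$\frac{f{\left(s{\left(-13 \right)} \right)}}{\left(-37312 - 14230\right) \frac{1}{47583 + 5642}} = \frac{\left(-1\right) \left(-4\right)}{\left(-37312 - 14230\right) \frac{1}{47583 + 5642}} = \frac{4}{\left(-51542\right) \frac{1}{53225}} = \frac{4}{- \frac{51542}{53225}} = 4 \left(- \frac{53225}{51542}\right) = - \frac{106450}{25771}$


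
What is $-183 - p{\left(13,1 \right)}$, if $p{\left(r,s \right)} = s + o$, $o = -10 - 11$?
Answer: $-163$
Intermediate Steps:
$o = -21$
$p{\left(r,s \right)} = -21 + s$ ($p{\left(r,s \right)} = s - 21 = -21 + s$)
$-183 - p{\left(13,1 \right)} = -183 - \left(-21 + 1\right) = -183 - -20 = -183 + 20 = -163$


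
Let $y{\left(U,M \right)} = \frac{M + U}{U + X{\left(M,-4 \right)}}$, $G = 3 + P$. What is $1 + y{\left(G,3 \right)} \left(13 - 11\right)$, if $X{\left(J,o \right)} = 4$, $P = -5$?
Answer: $2$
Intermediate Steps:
$G = -2$ ($G = 3 - 5 = -2$)
$y{\left(U,M \right)} = \frac{M + U}{4 + U}$ ($y{\left(U,M \right)} = \frac{M + U}{U + 4} = \frac{M + U}{4 + U}$)
$1 + y{\left(G,3 \right)} \left(13 - 11\right) = 1 + \frac{3 - 2}{4 - 2} \left(13 - 11\right) = 1 + \frac{1}{2} \cdot 1 \left(13 - 11\right) = 1 + \frac{1}{2} \cdot 1 \cdot 2 = 1 + \frac{1}{2} \cdot 2 = 1 + 1 = 2$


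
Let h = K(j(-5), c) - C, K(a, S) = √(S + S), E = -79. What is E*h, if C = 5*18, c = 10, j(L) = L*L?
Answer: 7110 - 158*√5 ≈ 6756.7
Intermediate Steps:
j(L) = L²
K(a, S) = √2*√S (K(a, S) = √(2*S) = √2*√S)
C = 90
h = -90 + 2*√5 (h = √2*√10 - 1*90 = 2*√5 - 90 = -90 + 2*√5 ≈ -85.528)
E*h = -79*(-90 + 2*√5) = 7110 - 158*√5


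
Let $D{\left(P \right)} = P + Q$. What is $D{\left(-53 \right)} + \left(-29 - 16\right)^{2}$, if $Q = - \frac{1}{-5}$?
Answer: $\frac{9861}{5} \approx 1972.2$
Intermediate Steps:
$Q = \frac{1}{5}$ ($Q = \left(-1\right) \left(- \frac{1}{5}\right) = \frac{1}{5} \approx 0.2$)
$D{\left(P \right)} = \frac{1}{5} + P$ ($D{\left(P \right)} = P + \frac{1}{5} = \frac{1}{5} + P$)
$D{\left(-53 \right)} + \left(-29 - 16\right)^{2} = \left(\frac{1}{5} - 53\right) + \left(-29 - 16\right)^{2} = - \frac{264}{5} + \left(-45\right)^{2} = - \frac{264}{5} + 2025 = \frac{9861}{5}$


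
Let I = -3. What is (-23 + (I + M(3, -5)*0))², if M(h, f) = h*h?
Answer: 676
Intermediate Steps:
M(h, f) = h²
(-23 + (I + M(3, -5)*0))² = (-23 + (-3 + 3²*0))² = (-23 + (-3 + 9*0))² = (-23 + (-3 + 0))² = (-23 - 3)² = (-26)² = 676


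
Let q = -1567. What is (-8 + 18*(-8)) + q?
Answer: -1719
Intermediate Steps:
(-8 + 18*(-8)) + q = (-8 + 18*(-8)) - 1567 = (-8 - 144) - 1567 = -152 - 1567 = -1719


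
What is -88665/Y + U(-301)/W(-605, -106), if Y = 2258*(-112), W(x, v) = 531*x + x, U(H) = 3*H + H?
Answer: 1030078703/2907039520 ≈ 0.35434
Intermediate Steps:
U(H) = 4*H
W(x, v) = 532*x
Y = -252896
-88665/Y + U(-301)/W(-605, -106) = -88665/(-252896) + (4*(-301))/((532*(-605))) = -88665*(-1/252896) - 1204/(-321860) = 88665/252896 - 1204*(-1/321860) = 88665/252896 + 43/11495 = 1030078703/2907039520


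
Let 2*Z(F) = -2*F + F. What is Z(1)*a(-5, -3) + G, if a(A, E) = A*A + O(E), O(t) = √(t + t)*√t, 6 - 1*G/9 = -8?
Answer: 227/2 + 3*√2/2 ≈ 115.62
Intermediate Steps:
Z(F) = -F/2 (Z(F) = (-2*F + F)/2 = (-F)/2 = -F/2)
G = 126 (G = 54 - 9*(-8) = 54 + 72 = 126)
O(t) = t*√2 (O(t) = √(2*t)*√t = (√2*√t)*√t = t*√2)
a(A, E) = A² + E*√2 (a(A, E) = A*A + E*√2 = A² + E*√2)
Z(1)*a(-5, -3) + G = (-½*1)*((-5)² - 3*√2) + 126 = -(25 - 3*√2)/2 + 126 = (-25/2 + 3*√2/2) + 126 = 227/2 + 3*√2/2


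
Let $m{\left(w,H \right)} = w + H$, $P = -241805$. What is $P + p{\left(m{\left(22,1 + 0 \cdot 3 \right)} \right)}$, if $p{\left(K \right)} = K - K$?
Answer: $-241805$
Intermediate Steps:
$m{\left(w,H \right)} = H + w$
$p{\left(K \right)} = 0$
$P + p{\left(m{\left(22,1 + 0 \cdot 3 \right)} \right)} = -241805 + 0 = -241805$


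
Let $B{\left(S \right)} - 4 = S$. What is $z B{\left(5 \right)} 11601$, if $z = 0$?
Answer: $0$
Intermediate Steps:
$B{\left(S \right)} = 4 + S$
$z B{\left(5 \right)} 11601 = 0 \left(4 + 5\right) 11601 = 0 \cdot 9 \cdot 11601 = 0 \cdot 11601 = 0$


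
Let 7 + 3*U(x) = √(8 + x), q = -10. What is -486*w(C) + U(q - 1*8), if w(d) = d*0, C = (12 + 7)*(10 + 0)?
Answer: -7/3 + I*√10/3 ≈ -2.3333 + 1.0541*I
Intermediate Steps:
C = 190 (C = 19*10 = 190)
w(d) = 0
U(x) = -7/3 + √(8 + x)/3
-486*w(C) + U(q - 1*8) = -486*0 + (-7/3 + √(8 + (-10 - 1*8))/3) = 0 + (-7/3 + √(8 + (-10 - 8))/3) = 0 + (-7/3 + √(8 - 18)/3) = 0 + (-7/3 + √(-10)/3) = 0 + (-7/3 + (I*√10)/3) = 0 + (-7/3 + I*√10/3) = -7/3 + I*√10/3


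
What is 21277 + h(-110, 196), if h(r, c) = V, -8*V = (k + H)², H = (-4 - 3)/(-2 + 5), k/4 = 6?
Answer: 1527719/72 ≈ 21218.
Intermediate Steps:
k = 24 (k = 4*6 = 24)
H = -7/3 ≈ -2.3333
V = -4225/72 (V = -(24 - 7/3)²/8 = -(65/3)²/8 = -⅛*4225/9 = -4225/72 ≈ -58.681)
h(r, c) = -4225/72
21277 + h(-110, 196) = 21277 - 4225/72 = 1527719/72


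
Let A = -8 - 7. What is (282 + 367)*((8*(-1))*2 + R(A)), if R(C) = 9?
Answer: -4543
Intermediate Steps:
A = -15
(282 + 367)*((8*(-1))*2 + R(A)) = (282 + 367)*((8*(-1))*2 + 9) = 649*(-8*2 + 9) = 649*(-16 + 9) = 649*(-7) = -4543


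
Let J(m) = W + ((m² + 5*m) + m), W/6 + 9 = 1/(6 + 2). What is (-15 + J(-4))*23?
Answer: -7015/4 ≈ -1753.8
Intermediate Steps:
W = -213/4 (W = -54 + 6/(6 + 2) = -54 + 6/8 = -54 + 6*(⅛) = -54 + ¾ = -213/4 ≈ -53.250)
J(m) = -213/4 + m² + 6*m (J(m) = -213/4 + ((m² + 5*m) + m) = -213/4 + (m² + 6*m) = -213/4 + m² + 6*m)
(-15 + J(-4))*23 = (-15 + (-213/4 + (-4)² + 6*(-4)))*23 = (-15 + (-213/4 + 16 - 24))*23 = (-15 - 245/4)*23 = -305/4*23 = -7015/4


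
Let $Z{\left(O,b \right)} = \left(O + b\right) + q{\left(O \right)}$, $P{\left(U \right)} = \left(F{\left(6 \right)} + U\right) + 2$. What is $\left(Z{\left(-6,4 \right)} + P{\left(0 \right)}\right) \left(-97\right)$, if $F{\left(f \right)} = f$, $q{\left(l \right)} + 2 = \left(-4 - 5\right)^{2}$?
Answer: $-8245$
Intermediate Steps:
$q{\left(l \right)} = 79$ ($q{\left(l \right)} = -2 + \left(-4 - 5\right)^{2} = -2 + \left(-9\right)^{2} = -2 + 81 = 79$)
$P{\left(U \right)} = 8 + U$ ($P{\left(U \right)} = \left(6 + U\right) + 2 = 8 + U$)
$Z{\left(O,b \right)} = 79 + O + b$ ($Z{\left(O,b \right)} = \left(O + b\right) + 79 = 79 + O + b$)
$\left(Z{\left(-6,4 \right)} + P{\left(0 \right)}\right) \left(-97\right) = \left(\left(79 - 6 + 4\right) + \left(8 + 0\right)\right) \left(-97\right) = \left(77 + 8\right) \left(-97\right) = 85 \left(-97\right) = -8245$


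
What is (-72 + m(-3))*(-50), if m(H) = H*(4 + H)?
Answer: 3750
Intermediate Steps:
(-72 + m(-3))*(-50) = (-72 - 3*(4 - 3))*(-50) = (-72 - 3*1)*(-50) = (-72 - 3)*(-50) = -75*(-50) = 3750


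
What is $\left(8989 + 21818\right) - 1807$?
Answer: $29000$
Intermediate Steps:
$\left(8989 + 21818\right) - 1807 = 30807 - 1807 = 29000$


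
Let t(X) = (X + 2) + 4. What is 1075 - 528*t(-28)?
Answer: 12691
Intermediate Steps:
t(X) = 6 + X (t(X) = (2 + X) + 4 = 6 + X)
1075 - 528*t(-28) = 1075 - 528*(6 - 28) = 1075 - 528*(-22) = 1075 + 11616 = 12691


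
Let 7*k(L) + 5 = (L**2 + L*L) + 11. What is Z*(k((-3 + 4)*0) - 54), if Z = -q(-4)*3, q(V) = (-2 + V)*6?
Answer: -40176/7 ≈ -5739.4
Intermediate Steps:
q(V) = -12 + 6*V
Z = 108 (Z = -(-12 + 6*(-4))*3 = -(-12 - 24)*3 = -1*(-36)*3 = 36*3 = 108)
k(L) = 6/7 + 2*L**2/7 (k(L) = -5/7 + ((L**2 + L*L) + 11)/7 = -5/7 + ((L**2 + L**2) + 11)/7 = -5/7 + (2*L**2 + 11)/7 = -5/7 + (11 + 2*L**2)/7 = -5/7 + (11/7 + 2*L**2/7) = 6/7 + 2*L**2/7)
Z*(k((-3 + 4)*0) - 54) = 108*((6/7 + 2*((-3 + 4)*0)**2/7) - 54) = 108*((6/7 + 2*(1*0)**2/7) - 54) = 108*((6/7 + (2/7)*0**2) - 54) = 108*((6/7 + (2/7)*0) - 54) = 108*((6/7 + 0) - 54) = 108*(6/7 - 54) = 108*(-372/7) = -40176/7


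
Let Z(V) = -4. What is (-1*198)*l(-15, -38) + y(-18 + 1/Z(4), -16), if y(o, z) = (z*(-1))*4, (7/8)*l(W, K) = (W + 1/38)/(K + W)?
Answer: 488/7049 ≈ 0.069230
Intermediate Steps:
l(W, K) = 8*(1/38 + W)/(7*(K + W)) (l(W, K) = 8*((W + 1/38)/(K + W))/7 = 8*((1/38 + W)/(K + W))/7 = 8*(1/38 + W)/(7*(K + W)))
y(o, z) = -4*z (y(o, z) = -z*4 = -4*z)
(-1*198)*l(-15, -38) + y(-18 + 1/Z(4), -16) = (-1*198)*(4*(1 + 38*(-15))/(133*(-38 - 15))) - 4*(-16) = -792*(1 - 570)/(133*(-53)) + 64 = -792*(-1)*(-569)/(133*53) + 64 = -198*2276/7049 + 64 = -450648/7049 + 64 = 488/7049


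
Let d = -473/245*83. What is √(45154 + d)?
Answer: √55117355/35 ≈ 212.12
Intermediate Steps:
d = -39259/245 (d = -473*1/245*83 = -473/245*83 = -39259/245 ≈ -160.24)
√(45154 + d) = √(45154 - 39259/245) = √(11023471/245) = √55117355/35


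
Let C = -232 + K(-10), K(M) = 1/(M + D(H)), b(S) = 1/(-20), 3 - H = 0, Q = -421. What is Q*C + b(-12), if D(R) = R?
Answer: 13682493/140 ≈ 97732.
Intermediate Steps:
H = 3 (H = 3 - 1*0 = 3 + 0 = 3)
b(S) = -1/20
K(M) = 1/(3 + M) (K(M) = 1/(M + 3) = 1/(3 + M))
C = -1625/7 (C = -232 + 1/(3 - 10) = -232 + 1/(-7) = -232 - ⅐ = -1625/7 ≈ -232.14)
Q*C + b(-12) = -421*(-1625/7) - 1/20 = 684125/7 - 1/20 = 13682493/140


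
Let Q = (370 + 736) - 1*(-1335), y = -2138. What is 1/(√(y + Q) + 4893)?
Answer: 1631/7980382 - √303/23941146 ≈ 0.00020365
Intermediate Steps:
Q = 2441 (Q = 1106 + 1335 = 2441)
1/(√(y + Q) + 4893) = 1/(√(-2138 + 2441) + 4893) = 1/(√303 + 4893) = 1/(4893 + √303)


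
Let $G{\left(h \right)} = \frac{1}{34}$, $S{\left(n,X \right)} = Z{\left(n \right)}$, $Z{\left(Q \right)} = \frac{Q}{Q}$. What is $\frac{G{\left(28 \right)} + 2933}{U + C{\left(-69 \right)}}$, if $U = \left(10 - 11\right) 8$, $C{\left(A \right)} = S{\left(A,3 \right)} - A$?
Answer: $\frac{99723}{2108} \approx 47.307$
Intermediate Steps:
$Z{\left(Q \right)} = 1$
$S{\left(n,X \right)} = 1$
$C{\left(A \right)} = 1 - A$
$U = -8$ ($U = \left(-1\right) 8 = -8$)
$G{\left(h \right)} = \frac{1}{34}$
$\frac{G{\left(28 \right)} + 2933}{U + C{\left(-69 \right)}} = \frac{\frac{1}{34} + 2933}{-8 + \left(1 - -69\right)} = \frac{99723}{34 \left(-8 + \left(1 + 69\right)\right)} = \frac{99723}{34 \left(-8 + 70\right)} = \frac{99723}{34 \cdot 62} = \frac{99723}{34} \cdot \frac{1}{62} = \frac{99723}{2108}$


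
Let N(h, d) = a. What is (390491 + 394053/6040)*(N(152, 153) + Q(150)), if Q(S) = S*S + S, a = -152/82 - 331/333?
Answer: 729394043001277703/82464120 ≈ 8.8450e+9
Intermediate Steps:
a = -38879/13653 (a = -152*1/82 - 331*1/333 = -76/41 - 331/333 = -38879/13653 ≈ -2.8477)
N(h, d) = -38879/13653
Q(S) = S + S² (Q(S) = S² + S = S + S²)
(390491 + 394053/6040)*(N(152, 153) + Q(150)) = (390491 + 394053/6040)*(-38879/13653 + 150*(1 + 150)) = (390491 + 394053*(1/6040))*(-38879/13653 + 150*151) = (390491 + 394053/6040)*(-38879/13653 + 22650) = (2358959693/6040)*(309201571/13653) = 729394043001277703/82464120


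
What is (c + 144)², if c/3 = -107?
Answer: 31329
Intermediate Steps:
c = -321 (c = 3*(-107) = -321)
(c + 144)² = (-321 + 144)² = (-177)² = 31329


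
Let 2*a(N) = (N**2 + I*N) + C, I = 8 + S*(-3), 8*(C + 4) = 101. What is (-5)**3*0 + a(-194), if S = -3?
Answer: 274773/16 ≈ 17173.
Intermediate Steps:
C = 69/8 (C = -4 + (1/8)*101 = -4 + 101/8 = 69/8 ≈ 8.6250)
I = 17 (I = 8 - 3*(-3) = 8 + 9 = 17)
a(N) = 69/16 + N**2/2 + 17*N/2 (a(N) = ((N**2 + 17*N) + 69/8)/2 = (69/8 + N**2 + 17*N)/2 = 69/16 + N**2/2 + 17*N/2)
(-5)**3*0 + a(-194) = (-5)**3*0 + (69/16 + (1/2)*(-194)**2 + (17/2)*(-194)) = -125*0 + (69/16 + (1/2)*37636 - 1649) = 0 + (69/16 + 18818 - 1649) = 0 + 274773/16 = 274773/16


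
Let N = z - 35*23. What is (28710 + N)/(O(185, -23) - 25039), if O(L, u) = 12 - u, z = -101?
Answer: -993/893 ≈ -1.1120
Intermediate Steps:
N = -906 (N = -101 - 35*23 = -101 - 805 = -906)
(28710 + N)/(O(185, -23) - 25039) = (28710 - 906)/((12 - 1*(-23)) - 25039) = 27804/((12 + 23) - 25039) = 27804/(35 - 25039) = 27804/(-25004) = 27804*(-1/25004) = -993/893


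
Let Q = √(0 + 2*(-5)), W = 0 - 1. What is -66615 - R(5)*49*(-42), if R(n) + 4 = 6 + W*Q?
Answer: -62499 - 2058*I*√10 ≈ -62499.0 - 6508.0*I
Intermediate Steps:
W = -1
Q = I*√10 (Q = √(0 - 10) = √(-10) = I*√10 ≈ 3.1623*I)
R(n) = 2 - I*√10 (R(n) = -4 + (6 - I*√10) = 2 - I*√10)
-66615 - R(5)*49*(-42) = -66615 - (2 - I*√10)*49*(-42) = -66615 - (98 - 49*I*√10)*(-42) = -66615 - (-4116 + 2058*I*√10) = -66615 + (4116 - 2058*I*√10) = -62499 - 2058*I*√10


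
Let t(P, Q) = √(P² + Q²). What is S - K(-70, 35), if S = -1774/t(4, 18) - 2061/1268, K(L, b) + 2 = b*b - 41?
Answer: -1500837/1268 - 887*√85/85 ≈ -1279.8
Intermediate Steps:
K(L, b) = -43 + b² (K(L, b) = -2 + (b*b - 41) = -2 + (b² - 41) = -2 + (-41 + b²) = -43 + b²)
S = -2061/1268 - 887*√85/85 (S = -1774/√(4² + 18²) - 2061/1268 = -1774/√(16 + 324) - 2061*1/1268 = -1774*√85/170 - 2061/1268 = -887*√85/85 - 2061/1268 = -2061/1268 - 887*√85/85 ≈ -97.834)
S - K(-70, 35) = (-2061/1268 - 887*√85/85) - (-43 + 35²) = (-2061/1268 - 887*√85/85) - (-43 + 1225) = (-2061/1268 - 887*√85/85) - 1*1182 = (-2061/1268 - 887*√85/85) - 1182 = -1500837/1268 - 887*√85/85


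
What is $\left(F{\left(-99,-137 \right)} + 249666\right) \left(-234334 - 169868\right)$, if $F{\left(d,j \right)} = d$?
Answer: $-100875480534$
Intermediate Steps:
$\left(F{\left(-99,-137 \right)} + 249666\right) \left(-234334 - 169868\right) = \left(-99 + 249666\right) \left(-234334 - 169868\right) = 249567 \left(-404202\right) = -100875480534$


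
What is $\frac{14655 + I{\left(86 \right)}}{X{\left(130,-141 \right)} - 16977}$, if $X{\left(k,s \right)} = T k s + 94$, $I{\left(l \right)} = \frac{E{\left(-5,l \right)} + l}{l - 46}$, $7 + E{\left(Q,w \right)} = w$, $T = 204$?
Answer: $- \frac{117273}{30049624} \approx -0.0039026$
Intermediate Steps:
$E{\left(Q,w \right)} = -7 + w$
$I{\left(l \right)} = \frac{-7 + 2 l}{-46 + l}$ ($I{\left(l \right)} = \frac{\left(-7 + l\right) + l}{l - 46} = \frac{-7 + 2 l}{-46 + l}$)
$X{\left(k,s \right)} = 94 + 204 k s$ ($X{\left(k,s \right)} = 204 k s + 94 = 94 + 204 k s$)
$\frac{14655 + I{\left(86 \right)}}{X{\left(130,-141 \right)} - 16977} = \frac{14655 + \frac{-7 + 2 \cdot 86}{-46 + 86}}{\left(94 + 204 \cdot 130 \left(-141\right)\right) - 16977} = \frac{14655 + \frac{-7 + 172}{40}}{\left(94 - 3739320\right) - 16977} = \frac{14655 + \frac{1}{40} \cdot 165}{-3739226 - 16977} = \frac{14655 + \frac{33}{8}}{-3756203} = \frac{117273}{8} \left(- \frac{1}{3756203}\right) = - \frac{117273}{30049624}$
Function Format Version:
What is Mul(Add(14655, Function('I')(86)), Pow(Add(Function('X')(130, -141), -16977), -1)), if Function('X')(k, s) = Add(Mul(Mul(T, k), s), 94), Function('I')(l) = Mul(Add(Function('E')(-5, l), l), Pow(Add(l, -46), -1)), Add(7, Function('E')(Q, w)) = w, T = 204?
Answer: Rational(-117273, 30049624) ≈ -0.0039026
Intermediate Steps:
Function('E')(Q, w) = Add(-7, w)
Function('I')(l) = Mul(Pow(Add(-46, l), -1), Add(-7, Mul(2, l))) (Function('I')(l) = Mul(Add(Add(-7, l), l), Pow(Add(l, -46), -1)) = Mul(Add(-7, Mul(2, l)), Pow(Add(-46, l), -1)) = Mul(Pow(Add(-46, l), -1), Add(-7, Mul(2, l))))
Function('X')(k, s) = Add(94, Mul(204, k, s)) (Function('X')(k, s) = Add(Mul(Mul(204, k), s), 94) = Add(Mul(204, k, s), 94) = Add(94, Mul(204, k, s)))
Mul(Add(14655, Function('I')(86)), Pow(Add(Function('X')(130, -141), -16977), -1)) = Mul(Add(14655, Mul(Pow(Add(-46, 86), -1), Add(-7, Mul(2, 86)))), Pow(Add(Add(94, Mul(204, 130, -141)), -16977), -1)) = Mul(Add(14655, Mul(Pow(40, -1), Add(-7, 172))), Pow(Add(Add(94, -3739320), -16977), -1)) = Mul(Add(14655, Mul(Rational(1, 40), 165)), Pow(Add(-3739226, -16977), -1)) = Mul(Add(14655, Rational(33, 8)), Pow(-3756203, -1)) = Mul(Rational(117273, 8), Rational(-1, 3756203)) = Rational(-117273, 30049624)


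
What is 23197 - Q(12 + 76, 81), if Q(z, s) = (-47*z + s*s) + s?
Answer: 20691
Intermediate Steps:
Q(z, s) = s + s² - 47*z (Q(z, s) = (-47*z + s²) + s = (s² - 47*z) + s = s + s² - 47*z)
23197 - Q(12 + 76, 81) = 23197 - (81 + 81² - 47*(12 + 76)) = 23197 - (81 + 6561 - 47*88) = 23197 - (81 + 6561 - 4136) = 23197 - 1*2506 = 23197 - 2506 = 20691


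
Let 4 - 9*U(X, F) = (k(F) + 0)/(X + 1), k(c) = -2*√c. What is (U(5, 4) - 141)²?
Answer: 14386849/729 ≈ 19735.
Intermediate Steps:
U(X, F) = 4/9 + 2*√F/(9*(1 + X)) (U(X, F) = 4/9 - (-2*√F + 0)/(9*(X + 1)) = 4/9 - (-2*√F)/(9*(1 + X)) = 4/9 - (-2)*√F/(9*(1 + X)) = 4/9 + 2*√F/(9*(1 + X)))
(U(5, 4) - 141)² = (2*(2 + √4 + 2*5)/(9*(1 + 5)) - 141)² = ((2/9)*(2 + 2 + 10)/6 - 141)² = ((2/9)*(⅙)*14 - 141)² = (14/27 - 141)² = (-3793/27)² = 14386849/729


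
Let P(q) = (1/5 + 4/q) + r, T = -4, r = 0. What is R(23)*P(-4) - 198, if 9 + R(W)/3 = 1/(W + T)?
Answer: -3354/19 ≈ -176.53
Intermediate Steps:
R(W) = -27 + 3/(-4 + W) (R(W) = -27 + 3/(W - 4) = -27 + 3/(-4 + W))
P(q) = ⅕ + 4/q (P(q) = (1/5 + 4/q) + 0 = (1*(⅕) + 4/q) + 0 = (⅕ + 4/q) + 0 = ⅕ + 4/q)
R(23)*P(-4) - 198 = (3*(37 - 9*23)/(-4 + 23))*((⅕)*(20 - 4)/(-4)) - 198 = (3*(37 - 207)/19)*((⅕)*(-¼)*16) - 198 = (3*(1/19)*(-170))*(-⅘) - 198 = -510/19*(-⅘) - 198 = 408/19 - 198 = -3354/19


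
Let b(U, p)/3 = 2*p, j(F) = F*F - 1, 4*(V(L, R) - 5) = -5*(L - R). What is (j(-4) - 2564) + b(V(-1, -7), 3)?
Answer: -2531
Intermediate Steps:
V(L, R) = 5 - 5*L/4 + 5*R/4 (V(L, R) = 5 + (-5*(L - R))/4 = 5 + (-5*L + 5*R)/4 = 5 + (-5*L/4 + 5*R/4) = 5 - 5*L/4 + 5*R/4)
j(F) = -1 + F**2 (j(F) = F**2 - 1 = -1 + F**2)
b(U, p) = 6*p (b(U, p) = 3*(2*p) = 6*p)
(j(-4) - 2564) + b(V(-1, -7), 3) = ((-1 + (-4)**2) - 2564) + 6*3 = ((-1 + 16) - 2564) + 18 = (15 - 2564) + 18 = -2549 + 18 = -2531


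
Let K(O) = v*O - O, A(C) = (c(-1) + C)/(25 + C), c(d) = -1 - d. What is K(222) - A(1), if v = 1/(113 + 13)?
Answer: -120271/546 ≈ -220.28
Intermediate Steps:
A(C) = C/(25 + C) (A(C) = ((-1 - 1*(-1)) + C)/(25 + C) = ((-1 + 1) + C)/(25 + C) = (0 + C)/(25 + C) = C/(25 + C))
v = 1/126 ≈ 0.0079365
K(O) = -125*O/126 (K(O) = O/126 - O = -125*O/126)
K(222) - A(1) = -125/126*222 - 1/(25 + 1) = -4625/21 - 1/26 = -120271/546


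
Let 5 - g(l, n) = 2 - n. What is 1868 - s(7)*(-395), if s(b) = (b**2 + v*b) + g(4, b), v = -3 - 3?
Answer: 8583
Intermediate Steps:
g(l, n) = 3 + n (g(l, n) = 5 - (2 - n) = 5 + (-2 + n) = 3 + n)
v = -6
s(b) = 3 + b**2 - 5*b (s(b) = (b**2 - 6*b) + (3 + b) = 3 + b**2 - 5*b)
1868 - s(7)*(-395) = 1868 - (3 + 7**2 - 5*7)*(-395) = 1868 - (3 + 49 - 35)*(-395) = 1868 - 17*(-395) = 1868 - 1*(-6715) = 1868 + 6715 = 8583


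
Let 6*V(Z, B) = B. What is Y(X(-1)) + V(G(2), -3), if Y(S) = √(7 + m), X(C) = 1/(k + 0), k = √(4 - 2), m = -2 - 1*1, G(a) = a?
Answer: 3/2 ≈ 1.5000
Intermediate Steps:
m = -3 (m = -2 - 1 = -3)
V(Z, B) = B/6
k = √2 ≈ 1.4142
X(C) = √2/2 (X(C) = 1/(√2 + 0) = 1/(√2) = √2/2)
Y(S) = 2 (Y(S) = √(7 - 3) = √4 = 2)
Y(X(-1)) + V(G(2), -3) = 2 + (⅙)*(-3) = 2 - ½ = 3/2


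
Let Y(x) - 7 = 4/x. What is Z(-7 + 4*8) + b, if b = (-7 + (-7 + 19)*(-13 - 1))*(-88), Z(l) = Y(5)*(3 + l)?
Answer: 78092/5 ≈ 15618.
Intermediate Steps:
Y(x) = 7 + 4/x
Z(l) = 117/5 + 39*l/5 (Z(l) = (7 + 4/5)*(3 + l) = (7 + 4*(⅕))*(3 + l) = (7 + ⅘)*(3 + l) = 39*(3 + l)/5 = 117/5 + 39*l/5)
b = 15400 (b = (-7 + 12*(-14))*(-88) = (-7 - 168)*(-88) = -175*(-88) = 15400)
Z(-7 + 4*8) + b = (117/5 + 39*(-7 + 4*8)/5) + 15400 = (117/5 + 39*(-7 + 32)/5) + 15400 = (117/5 + (39/5)*25) + 15400 = (117/5 + 195) + 15400 = 1092/5 + 15400 = 78092/5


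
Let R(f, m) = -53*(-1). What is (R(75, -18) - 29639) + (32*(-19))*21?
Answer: -42354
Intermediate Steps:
R(f, m) = 53
(R(75, -18) - 29639) + (32*(-19))*21 = (53 - 29639) + (32*(-19))*21 = -29586 - 608*21 = -29586 - 12768 = -42354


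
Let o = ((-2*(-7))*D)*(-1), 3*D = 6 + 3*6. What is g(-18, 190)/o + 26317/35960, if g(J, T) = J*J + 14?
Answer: -143859/62930 ≈ -2.2860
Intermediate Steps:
D = 8 (D = (6 + 3*6)/3 = (6 + 18)/3 = (⅓)*24 = 8)
o = -112 (o = (-2*(-7)*8)*(-1) = (14*8)*(-1) = 112*(-1) = -112)
g(J, T) = 14 + J² (g(J, T) = J² + 14 = 14 + J²)
g(-18, 190)/o + 26317/35960 = (14 + (-18)²)/(-112) + 26317/35960 = (14 + 324)*(-1/112) + 26317*(1/35960) = 338*(-1/112) + 26317/35960 = -169/56 + 26317/35960 = -143859/62930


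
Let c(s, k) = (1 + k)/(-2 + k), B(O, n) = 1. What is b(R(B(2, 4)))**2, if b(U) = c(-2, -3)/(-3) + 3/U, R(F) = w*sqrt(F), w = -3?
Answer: 289/225 ≈ 1.2844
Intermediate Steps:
R(F) = -3*sqrt(F)
c(s, k) = (1 + k)/(-2 + k)
b(U) = -2/15 + 3/U (b(U) = ((1 - 3)/(-2 - 3))/(-3) + 3/U = (-2/(-5))*(-1/3) + 3/U = -1/5*(-2)*(-1/3) + 3/U = (2/5)*(-1/3) + 3/U = -2/15 + 3/U)
b(R(B(2, 4)))**2 = (-2/15 + 3/((-3*sqrt(1))))**2 = (-2/15 + 3/((-3*1)))**2 = (-2/15 + 3/(-3))**2 = (-2/15 + 3*(-1/3))**2 = (-2/15 - 1)**2 = (-17/15)**2 = 289/225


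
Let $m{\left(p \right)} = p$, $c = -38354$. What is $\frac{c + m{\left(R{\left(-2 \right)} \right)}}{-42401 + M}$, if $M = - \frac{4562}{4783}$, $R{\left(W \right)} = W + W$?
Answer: $\frac{183466314}{202808545} \approx 0.90463$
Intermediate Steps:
$R{\left(W \right)} = 2 W$
$M = - \frac{4562}{4783}$ ($M = \left(-4562\right) \frac{1}{4783} = - \frac{4562}{4783} \approx -0.95379$)
$\frac{c + m{\left(R{\left(-2 \right)} \right)}}{-42401 + M} = \frac{-38354 + 2 \left(-2\right)}{-42401 - \frac{4562}{4783}} = \frac{-38354 - 4}{- \frac{202808545}{4783}} = \left(-38358\right) \left(- \frac{4783}{202808545}\right) = \frac{183466314}{202808545}$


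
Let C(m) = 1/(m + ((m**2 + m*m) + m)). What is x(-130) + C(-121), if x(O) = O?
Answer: -3775199/29040 ≈ -130.00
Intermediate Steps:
C(m) = 1/(2*m + 2*m**2) (C(m) = 1/(m + ((m**2 + m**2) + m)) = 1/(m + (2*m**2 + m)) = 1/(m + (m + 2*m**2)) = 1/(2*m + 2*m**2))
x(-130) + C(-121) = -130 + (1/2)/(-121*(1 - 121)) = -130 + (1/2)*(-1/121)/(-120) = -130 + (1/2)*(-1/121)*(-1/120) = -130 + 1/29040 = -3775199/29040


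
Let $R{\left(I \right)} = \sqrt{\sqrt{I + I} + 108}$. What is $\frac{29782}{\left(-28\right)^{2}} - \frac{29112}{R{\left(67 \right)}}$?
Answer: $\frac{14891}{392} - \frac{29112}{\sqrt{108 + \sqrt{134}}} \approx -2624.3$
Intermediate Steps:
$R{\left(I \right)} = \sqrt{108 + \sqrt{2} \sqrt{I}}$ ($R{\left(I \right)} = \sqrt{\sqrt{2 I} + 108} = \sqrt{\sqrt{2} \sqrt{I} + 108} = \sqrt{108 + \sqrt{2} \sqrt{I}}$)
$\frac{29782}{\left(-28\right)^{2}} - \frac{29112}{R{\left(67 \right)}} = \frac{29782}{\left(-28\right)^{2}} - \frac{29112}{\sqrt{108 + \sqrt{2} \sqrt{67}}} = \frac{29782}{784} - \frac{29112}{\sqrt{108 + \sqrt{134}}} = 29782 \cdot \frac{1}{784} - \frac{29112}{\sqrt{108 + \sqrt{134}}} = \frac{14891}{392} - \frac{29112}{\sqrt{108 + \sqrt{134}}}$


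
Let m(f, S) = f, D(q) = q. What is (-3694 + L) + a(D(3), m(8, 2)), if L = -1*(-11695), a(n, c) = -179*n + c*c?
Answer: 7528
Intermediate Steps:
a(n, c) = c² - 179*n (a(n, c) = -179*n + c² = c² - 179*n)
L = 11695
(-3694 + L) + a(D(3), m(8, 2)) = (-3694 + 11695) + (8² - 179*3) = 8001 + (64 - 537) = 8001 - 473 = 7528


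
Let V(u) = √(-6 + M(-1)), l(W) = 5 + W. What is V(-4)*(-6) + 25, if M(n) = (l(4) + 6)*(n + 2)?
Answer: 7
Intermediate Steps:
M(n) = 30 + 15*n (M(n) = ((5 + 4) + 6)*(n + 2) = (9 + 6)*(2 + n) = 15*(2 + n) = 30 + 15*n)
V(u) = 3 (V(u) = √(-6 + (30 + 15*(-1))) = √(-6 + (30 - 15)) = √(-6 + 15) = √9 = 3)
V(-4)*(-6) + 25 = 3*(-6) + 25 = -18 + 25 = 7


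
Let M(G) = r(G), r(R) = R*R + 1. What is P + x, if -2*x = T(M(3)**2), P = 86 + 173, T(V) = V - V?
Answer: 259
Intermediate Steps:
r(R) = 1 + R**2 (r(R) = R**2 + 1 = 1 + R**2)
M(G) = 1 + G**2
T(V) = 0
P = 259
x = 0 (x = -1/2*0 = 0)
P + x = 259 + 0 = 259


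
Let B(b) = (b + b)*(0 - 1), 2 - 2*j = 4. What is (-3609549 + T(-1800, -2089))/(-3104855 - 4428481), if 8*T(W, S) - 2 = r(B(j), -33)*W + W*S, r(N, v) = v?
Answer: 12528395/30133344 ≈ 0.41577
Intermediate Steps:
j = -1 (j = 1 - ½*4 = 1 - 2 = -1)
B(b) = -2*b (B(b) = (2*b)*(-1) = -2*b)
T(W, S) = ¼ - 33*W/8 + S*W/8 (T(W, S) = ¼ + (-33*W + W*S)/8 = ¼ + (-33*W + S*W)/8 = ¼ + (-33*W/8 + S*W/8) = ¼ - 33*W/8 + S*W/8)
(-3609549 + T(-1800, -2089))/(-3104855 - 4428481) = (-3609549 + (¼ - 33/8*(-1800) + (⅛)*(-2089)*(-1800)))/(-3104855 - 4428481) = (-3609549 + (¼ + 7425 + 470025))/(-7533336) = (-3609549 + 1909801/4)*(-1/7533336) = -12528395/4*(-1/7533336) = 12528395/30133344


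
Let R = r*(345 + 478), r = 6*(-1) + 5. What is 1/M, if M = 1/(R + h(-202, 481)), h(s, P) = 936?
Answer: 113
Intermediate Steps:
r = -1 (r = -6 + 5 = -1)
R = -823 (R = -(345 + 478) = -1*823 = -823)
M = 1/113 (M = 1/(-823 + 936) = 1/113 ≈ 0.0088496)
1/M = 1/(1/113) = 113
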